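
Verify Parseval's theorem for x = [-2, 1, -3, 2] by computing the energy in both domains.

Time domain:
Σ|x[n]|² = |-2|² + |1|² + |-3|² + |2|² = 18.0000

Frequency domain:
(1/4)Σ|X[k]|² = (1/4)(|-2|² + |1+1i|² + |-8|² + |1-1i|²) = (1/4)·72.0000 = 18.0000

Both sides agree, confirming Parseval's theorem.

Σ|x[n]|² = (1/N)Σ|X[k]|² = 18.0000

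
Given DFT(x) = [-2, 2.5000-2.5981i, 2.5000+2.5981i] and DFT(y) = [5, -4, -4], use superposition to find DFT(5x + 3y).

By linearity: DFT(5x + 3y) = 5·DFT(x) + 3·DFT(y)
= 5·[-2, 2.5000-2.5981i, 2.5000+2.5981i] + 3·[5, -4, -4]

Computing element-wise:
Z[0] = 5·(-2) + 3·(5) = 5
Z[1] = 5·(2.5000-2.5981i) + 3·(-4) = 0.5000-12.9905i
Z[2] = 5·(2.5000+2.5981i) + 3·(-4) = 0.5000+12.9905i

DFT(5x + 3y) = 5·X + 3·Y = [5, 0.5000-12.9905i, 0.5000+12.9905i]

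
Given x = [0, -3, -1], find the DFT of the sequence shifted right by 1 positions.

Time shift by 1: X_shifted[k] = ω_3^(1k) · X[k]
Shifted x = [-1, 0, -3]

DFT(x[n-1]) = [-4, 0.5000-2.5981i, 0.5000+2.5981i]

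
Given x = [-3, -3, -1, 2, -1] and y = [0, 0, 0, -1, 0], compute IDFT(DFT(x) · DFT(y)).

(x ⊛ y)[n] = Σ(m=0 to 4) x[m] · y[(n-m) mod 5]

Computing each output sample:
(x ⊛ y)[0] = 1
(x ⊛ y)[1] = -2
(x ⊛ y)[2] = 1
(x ⊛ y)[3] = 3
(x ⊛ y)[4] = 3

x ⊛ y = [1, -2, 1, 3, 3]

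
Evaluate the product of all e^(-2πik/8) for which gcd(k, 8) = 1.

The primitive 8th roots of unity are ω_8^k for k coprime to 8: k ∈ {1, 3, 5, 7}
Their product equals the constant term of the cyclotomic polynomial Φ_8(x) up to sign.
For n ≥ 3, the product of all primitive nth roots of unity is 1. (For n=1 it is 1; for n=2 it is -1.)

1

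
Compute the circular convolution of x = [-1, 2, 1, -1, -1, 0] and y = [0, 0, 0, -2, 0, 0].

(x ⊛ y)[n] = Σ(m=0 to 5) x[m] · y[(n-m) mod 6]

Computing each output sample:
(x ⊛ y)[0] = 2
(x ⊛ y)[1] = 2
(x ⊛ y)[2] = 0
(x ⊛ y)[3] = 2
(x ⊛ y)[4] = -4
(x ⊛ y)[5] = -2

x ⊛ y = [2, 2, 0, 2, -4, -2]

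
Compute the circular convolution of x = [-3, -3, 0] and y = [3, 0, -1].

(x ⊛ y)[n] = Σ(m=0 to 2) x[m] · y[(n-m) mod 3]

Computing each output sample:
(x ⊛ y)[0] = -6
(x ⊛ y)[1] = -9
(x ⊛ y)[2] = 3

x ⊛ y = [-6, -9, 3]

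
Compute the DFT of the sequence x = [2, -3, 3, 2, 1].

X[k] = Σ(n=0 to 4) x[n] · ω_5^(nk)
where ω_5 = e^(-2πi/5)

Computing each X[k]:
X[0] = 5
X[1] = -2.6631+3.2164i
X[2] = 5.1631+3.3022i
X[3] = 5.1631-3.3022i
X[4] = -2.6631-3.2164i

X = [5, -2.6631+3.2164i, 5.1631+3.3022i, 5.1631-3.3022i, -2.6631-3.2164i]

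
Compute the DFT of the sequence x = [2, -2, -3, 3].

X[k] = Σ(n=0 to 3) x[n] · ω_4^(nk)
where ω_4 = e^(-2πi/4)

Computing each X[k]:
X[0] = 0
X[1] = 5+5i
X[2] = -2
X[3] = 5-5i

X = [0, 5+5i, -2, 5-5i]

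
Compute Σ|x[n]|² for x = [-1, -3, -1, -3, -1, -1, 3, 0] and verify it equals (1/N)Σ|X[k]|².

Time domain:
Σ|x[n]|² = |-1|² + |-3|² + |-1|² + |-3|² + |-1|² + |-1|² + |3|² + |0|² = 31.0000

Frequency domain:
(1/8)Σ|X[k]|² = (1/8)(|-7|² + |0.7071+7.5355i|² + |-4+1i|² + |-0.7071-0.4645i|² + |7|² + |-0.7071+0.4645i|² + |-4-1i|² + |0.7071-7.5355i|²) = (1/8)·248.0000 = 31.0000

Both sides agree, confirming Parseval's theorem.

Σ|x[n]|² = (1/N)Σ|X[k]|² = 31.0000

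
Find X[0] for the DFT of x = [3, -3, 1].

X[0] = Σ(n=0 to 2) x[n] · ω_3^0 = Σ x[n]
= (3) + (-3) + (1)

X[0] = 1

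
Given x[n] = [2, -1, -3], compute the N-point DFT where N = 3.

X[k] = Σ(n=0 to 2) x[n] · ω_3^(nk)
where ω_3 = e^(-2πi/3)

Computing each X[k]:
X[0] = -2
X[1] = 4.0000-1.7321i
X[2] = 4.0000+1.7321i

X = [-2, 4.0000-1.7321i, 4.0000+1.7321i]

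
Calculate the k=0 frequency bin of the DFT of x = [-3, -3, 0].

X[0] = Σ(n=0 to 2) x[n] · ω_3^0 = Σ x[n]
= (-3) + (-3) + (0)

X[0] = -6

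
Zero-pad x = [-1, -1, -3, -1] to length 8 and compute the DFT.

Original 4-point DFT: [-6, 2, -2, 2]
Zero-padded 8-point DFT provides frequency interpolation.

DFT_8([x, 0, ...]) = [-6, -1.0000+4.4142i, 2, -1.0000-1.5858i, -2, -1.0000+1.5858i, 2, -1.0000-4.4142i]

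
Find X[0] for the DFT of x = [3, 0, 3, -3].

X[0] = Σ(n=0 to 3) x[n] · ω_4^0 = Σ x[n]
= (3) + (0) + (3) + (-3)

X[0] = 3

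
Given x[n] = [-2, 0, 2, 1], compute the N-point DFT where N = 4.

X[k] = Σ(n=0 to 3) x[n] · ω_4^(nk)
where ω_4 = e^(-2πi/4)

Computing each X[k]:
X[0] = 1
X[1] = -4+1i
X[2] = -1
X[3] = -4-1i

X = [1, -4+1i, -1, -4-1i]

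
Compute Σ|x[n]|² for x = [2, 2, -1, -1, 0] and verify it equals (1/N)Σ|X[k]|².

Time domain:
Σ|x[n]|² = |2|² + |2|² + |-1|² + |-1|² + |0|² = 10.0000

Frequency domain:
(1/5)Σ|X[k]|² = (1/5)(|2|² + |4.2361-1.9021i|² + |-0.2361-1.1756i|² + |-0.2361+1.1756i|² + |4.2361+1.9021i|²) = (1/5)·50.0000 = 10.0000

Both sides agree, confirming Parseval's theorem.

Σ|x[n]|² = (1/N)Σ|X[k]|² = 10.0000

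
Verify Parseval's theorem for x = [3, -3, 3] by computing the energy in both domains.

Time domain:
Σ|x[n]|² = |3|² + |-3|² + |3|² = 27.0000

Frequency domain:
(1/3)Σ|X[k]|² = (1/3)(|3|² + |3.0000+5.1962i|² + |3.0000-5.1962i|²) = (1/3)·81.0000 = 27.0000

Both sides agree, confirming Parseval's theorem.

Σ|x[n]|² = (1/N)Σ|X[k]|² = 27.0000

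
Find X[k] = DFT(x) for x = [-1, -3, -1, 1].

X[k] = Σ(n=0 to 3) x[n] · ω_4^(nk)
where ω_4 = e^(-2πi/4)

Computing each X[k]:
X[0] = -4
X[1] = 4i
X[2] = 0
X[3] = -4i

X = [-4, 4i, 0, -4i]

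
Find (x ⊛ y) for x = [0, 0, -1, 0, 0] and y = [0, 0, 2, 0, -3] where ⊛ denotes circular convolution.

(x ⊛ y)[n] = Σ(m=0 to 4) x[m] · y[(n-m) mod 5]

Computing each output sample:
(x ⊛ y)[0] = 0
(x ⊛ y)[1] = 3
(x ⊛ y)[2] = 0
(x ⊛ y)[3] = 0
(x ⊛ y)[4] = -2

x ⊛ y = [0, 3, 0, 0, -2]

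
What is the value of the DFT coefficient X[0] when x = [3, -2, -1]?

X[0] = Σ(n=0 to 2) x[n] · ω_3^0 = Σ x[n]
= (3) + (-2) + (-1)

X[0] = 0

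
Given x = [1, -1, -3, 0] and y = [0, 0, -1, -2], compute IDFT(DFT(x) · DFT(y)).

(x ⊛ y)[n] = Σ(m=0 to 3) x[m] · y[(n-m) mod 4]

Computing each output sample:
(x ⊛ y)[0] = 5
(x ⊛ y)[1] = 6
(x ⊛ y)[2] = -1
(x ⊛ y)[3] = -1

x ⊛ y = [5, 6, -1, -1]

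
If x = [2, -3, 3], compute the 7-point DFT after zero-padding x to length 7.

Original 3-point DFT: [2, 2.0000+5.1962i, 2.0000-5.1962i]
Zero-padded 7-point DFT provides frequency interpolation.

DFT_7([x, 0, ...]) = [2, -0.5380-0.5793i, -0.0353+4.2264i, 6.5734+3.6471i, 6.5734-3.6471i, -0.0353-4.2264i, -0.5380+0.5793i]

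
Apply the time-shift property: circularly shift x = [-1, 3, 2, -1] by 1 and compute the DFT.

Time shift by 1: X_shifted[k] = ω_4^(1k) · X[k]
Shifted x = [-1, -1, 3, 2]

DFT(x[n-1]) = [3, -4+3i, 1, -4-3i]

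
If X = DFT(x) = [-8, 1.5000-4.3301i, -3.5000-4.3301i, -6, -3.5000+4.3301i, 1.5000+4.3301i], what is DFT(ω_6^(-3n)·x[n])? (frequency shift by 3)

Modulation property: DFT(ω_6^(-3n)·x[n]) = X[(k-3) mod 6], so circularly shift X by 3 positions.

X[k-3] = [-6, -3.5000+4.3301i, 1.5000+4.3301i, -8, 1.5000-4.3301i, -3.5000-4.3301i]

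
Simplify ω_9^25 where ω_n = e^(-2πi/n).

Since ω_9^9 = 1, powers reduce modulo 9.
25 mod 9 = 7
So ω_9^25 = ω_9^7 = e^(-2πi·7/9)

ω_9^25 = ω_9^7 = 0.1736+0.9848i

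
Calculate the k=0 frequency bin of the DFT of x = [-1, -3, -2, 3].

X[0] = Σ(n=0 to 3) x[n] · ω_4^0 = Σ x[n]
= (-1) + (-3) + (-2) + (3)

X[0] = -3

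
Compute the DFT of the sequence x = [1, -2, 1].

X[k] = Σ(n=0 to 2) x[n] · ω_3^(nk)
where ω_3 = e^(-2πi/3)

Computing each X[k]:
X[0] = 0
X[1] = 1.5000+2.5981i
X[2] = 1.5000-2.5981i

X = [0, 1.5000+2.5981i, 1.5000-2.5981i]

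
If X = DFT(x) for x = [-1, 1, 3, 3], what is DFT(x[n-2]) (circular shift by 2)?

Time shift by 2: X_shifted[k] = ω_4^(2k) · X[k]
Shifted x = [3, 3, -1, 1]

DFT(x[n-2]) = [6, 4-2i, -2, 4+2i]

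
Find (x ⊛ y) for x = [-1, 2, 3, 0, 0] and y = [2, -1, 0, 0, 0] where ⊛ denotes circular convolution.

(x ⊛ y)[n] = Σ(m=0 to 4) x[m] · y[(n-m) mod 5]

Computing each output sample:
(x ⊛ y)[0] = -2
(x ⊛ y)[1] = 5
(x ⊛ y)[2] = 4
(x ⊛ y)[3] = -3
(x ⊛ y)[4] = 0

x ⊛ y = [-2, 5, 4, -3, 0]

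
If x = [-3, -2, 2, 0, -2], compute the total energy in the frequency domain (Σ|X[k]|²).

Parseval: Σ|x[n]|² = (1/N)Σ|X[k]|², so Σ|X[k]|² = N·Σ|x[n]|² = 5·21.0000

Σ|X[k]|² = N·Σ|x[n]|² = 5·21.0000 = 105.0000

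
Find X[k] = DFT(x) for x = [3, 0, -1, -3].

X[k] = Σ(n=0 to 3) x[n] · ω_4^(nk)
where ω_4 = e^(-2πi/4)

Computing each X[k]:
X[0] = -1
X[1] = 4-3i
X[2] = 5
X[3] = 4+3i

X = [-1, 4-3i, 5, 4+3i]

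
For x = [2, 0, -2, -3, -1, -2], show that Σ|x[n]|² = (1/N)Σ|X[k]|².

Time domain:
Σ|x[n]|² = |2|² + |0|² + |-2|² + |-3|² + |-1|² + |-2|² = 22.0000

Frequency domain:
(1/6)Σ|X[k]|² = (1/6)(|-6|² + |5.5000-0.8660i|² + |1.5000-2.5981i|² + |4|² + |1.5000+2.5981i|² + |5.5000+0.8660i|²) = (1/6)·132.0000 = 22.0000

Both sides agree, confirming Parseval's theorem.

Σ|x[n]|² = (1/N)Σ|X[k]|² = 22.0000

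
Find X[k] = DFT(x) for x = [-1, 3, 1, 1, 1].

X[k] = Σ(n=0 to 4) x[n] · ω_5^(nk)
where ω_5 = e^(-2πi/5)

Computing each X[k]:
X[0] = 5
X[1] = -1.3820-1.9021i
X[2] = -3.6180-1.1756i
X[3] = -3.6180+1.1756i
X[4] = -1.3820+1.9021i

X = [5, -1.3820-1.9021i, -3.6180-1.1756i, -3.6180+1.1756i, -1.3820+1.9021i]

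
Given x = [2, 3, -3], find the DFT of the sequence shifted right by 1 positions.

Time shift by 1: X_shifted[k] = ω_3^(1k) · X[k]
Shifted x = [-3, 2, 3]

DFT(x[n-1]) = [2, -5.5000+0.8660i, -5.5000-0.8660i]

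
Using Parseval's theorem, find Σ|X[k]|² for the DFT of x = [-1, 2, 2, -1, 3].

Parseval: Σ|x[n]|² = (1/N)Σ|X[k]|², so Σ|X[k]|² = N·Σ|x[n]|² = 5·19.0000

Σ|X[k]|² = N·Σ|x[n]|² = 5·19.0000 = 95.0000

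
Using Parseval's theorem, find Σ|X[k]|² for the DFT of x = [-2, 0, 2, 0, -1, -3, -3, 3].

Parseval: Σ|x[n]|² = (1/N)Σ|X[k]|², so Σ|X[k]|² = N·Σ|x[n]|² = 8·36.0000

Σ|X[k]|² = N·Σ|x[n]|² = 8·36.0000 = 288.0000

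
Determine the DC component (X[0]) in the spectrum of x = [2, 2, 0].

X[0] = Σ(n=0 to 2) x[n] · ω_3^0 = Σ x[n]
= (2) + (2) + (0)

X[0] = 4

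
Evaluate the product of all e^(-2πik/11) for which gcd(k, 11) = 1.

The primitive 11th roots of unity are ω_11^k for k coprime to 11: k ∈ {1, 2, 3, 4, 5, 6, 7, 8, 9, 10}
Their product equals the constant term of the cyclotomic polynomial Φ_11(x) up to sign.
For n ≥ 3, the product of all primitive nth roots of unity is 1. (For n=1 it is 1; for n=2 it is -1.)

1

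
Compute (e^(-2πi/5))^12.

Since ω_5^5 = 1, powers reduce modulo 5.
12 mod 5 = 2
So ω_5^12 = ω_5^2 = e^(-2πi·2/5)

ω_5^12 = ω_5^2 = -0.8090-0.5878i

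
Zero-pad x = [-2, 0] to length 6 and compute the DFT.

Original 2-point DFT: [-2, -2]
Zero-padded 6-point DFT provides frequency interpolation.

DFT_6([x, 0, ...]) = [-2, -2, -2, -2, -2, -2]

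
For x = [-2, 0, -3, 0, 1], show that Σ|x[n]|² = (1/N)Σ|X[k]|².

Time domain:
Σ|x[n]|² = |-2|² + |0|² + |-3|² + |0|² + |1|² = 14.0000

Frequency domain:
(1/5)Σ|X[k]|² = (1/5)(|-4|² + |0.7361+2.7144i|² + |-3.7361-2.2654i|² + |-3.7361+2.2654i|² + |0.7361-2.7144i|²) = (1/5)·70.0000 = 14.0000

Both sides agree, confirming Parseval's theorem.

Σ|x[n]|² = (1/N)Σ|X[k]|² = 14.0000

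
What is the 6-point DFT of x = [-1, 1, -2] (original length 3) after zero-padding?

Original 3-point DFT: [-2, -0.5000-2.5981i, -0.5000+2.5981i]
Zero-padded 6-point DFT provides frequency interpolation.

DFT_6([x, 0, ...]) = [-2, 0.5000+0.8660i, -0.5000-2.5981i, -4, -0.5000+2.5981i, 0.5000-0.8660i]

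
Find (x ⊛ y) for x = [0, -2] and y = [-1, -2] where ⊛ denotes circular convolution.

(x ⊛ y)[n] = Σ(m=0 to 1) x[m] · y[(n-m) mod 2]

Computing each output sample:
(x ⊛ y)[0] = 4
(x ⊛ y)[1] = 2

x ⊛ y = [4, 2]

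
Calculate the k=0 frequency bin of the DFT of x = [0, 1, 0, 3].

X[0] = Σ(n=0 to 3) x[n] · ω_4^0 = Σ x[n]
= (0) + (1) + (0) + (3)

X[0] = 4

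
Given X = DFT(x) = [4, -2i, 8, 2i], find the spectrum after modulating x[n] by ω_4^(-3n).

Modulation property: DFT(ω_4^(-3n)·x[n]) = X[(k-3) mod 4], so circularly shift X by 3 positions.

X[k-3] = [-2i, 8, 2i, 4]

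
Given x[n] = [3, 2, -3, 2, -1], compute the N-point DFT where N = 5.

X[k] = Σ(n=0 to 4) x[n] · ω_5^(nk)
where ω_5 = e^(-2πi/5)

Computing each X[k]:
X[0] = 3
X[1] = 4.1180+0.0858i
X[2] = 1.8820-6.5186i
X[3] = 1.8820+6.5186i
X[4] = 4.1180-0.0858i

X = [3, 4.1180+0.0858i, 1.8820-6.5186i, 1.8820+6.5186i, 4.1180-0.0858i]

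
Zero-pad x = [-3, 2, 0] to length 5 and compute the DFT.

Original 3-point DFT: [-1, -4.0000-1.7321i, -4.0000+1.7321i]
Zero-padded 5-point DFT provides frequency interpolation.

DFT_5([x, 0, ...]) = [-1, -2.3820-1.9021i, -4.6180-1.1756i, -4.6180+1.1756i, -2.3820+1.9021i]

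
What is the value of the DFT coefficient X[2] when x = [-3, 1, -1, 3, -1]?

X[2] = Σ(n=0 to 4) x[n] · ω_5^(2n) where ω_5 = e^(-2πi/5)
= (-3)·ω_5^0 + (1)·ω_5^2 + (-1)·ω_5^4 + (3)·ω_5^6 + (-1)·ω_5^8

X[2] = -2.3820-4.9798i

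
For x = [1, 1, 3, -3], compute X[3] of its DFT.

X[3] = Σ(n=0 to 3) x[n] · ω_4^(3n) where ω_4 = e^(-2πi/4)
= (1)·ω_4^0 + (1)·ω_4^3 + (3)·ω_4^6 + (-3)·ω_4^9

X[3] = -2+4i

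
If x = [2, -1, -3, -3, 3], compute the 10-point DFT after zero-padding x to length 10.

Original 5-point DFT: [-2, 7.4721+3.8042i, -1.4721+2.3511i, -1.4721-2.3511i, 7.4721-3.8042i]
Zero-padded 10-point DFT provides frequency interpolation.

DFT_10([x, 0, ...]) = [-2, -1.2361+4.5308i, 7.4721+3.8042i, 3.2361-5.4288i, -1.4721+2.3511i, 6, -1.4721-2.3511i, 3.2361+5.4288i, 7.4721-3.8042i, -1.2361-4.5308i]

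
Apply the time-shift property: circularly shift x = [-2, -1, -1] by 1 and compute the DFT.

Time shift by 1: X_shifted[k] = ω_3^(1k) · X[k]
Shifted x = [-1, -2, -1]

DFT(x[n-1]) = [-4, 0.5000+0.8660i, 0.5000-0.8660i]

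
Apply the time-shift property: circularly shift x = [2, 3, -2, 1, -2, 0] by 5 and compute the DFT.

Time shift by 5: X_shifted[k] = ω_6^(5k) · X[k]
Shifted x = [3, -2, 1, -2, 0, 2]

DFT(x[n-5]) = [2, 4.5000+2.5981i, 0.5000+4.3301i, 6, 0.5000-4.3301i, 4.5000-2.5981i]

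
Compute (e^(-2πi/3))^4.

Since ω_3^3 = 1, powers reduce modulo 3.
4 mod 3 = 1
So ω_3^4 = ω_3^1 = e^(-2πi·1/3)

ω_3^4 = ω_3^1 = -0.5000-0.8660i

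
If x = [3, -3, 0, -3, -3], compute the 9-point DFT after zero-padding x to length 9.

Original 5-point DFT: [-6, 3.5729-1.7634i, 6.9271+2.8532i, 6.9271-2.8532i, 3.5729+1.7634i]
Zero-padded 9-point DFT provides frequency interpolation.

DFT_9([x, 0, ...]) = [-6, 5.0209+5.5525i, 1.6809-1.5720i, 3.0000+5.1962i, 6.7981+0.6697i, 6.7981-0.6697i, 3.0000-5.1962i, 1.6809+1.5720i, 5.0209-5.5525i]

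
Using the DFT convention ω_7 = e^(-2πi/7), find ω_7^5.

ω_7^5 = e^(-2πi·5/7)
= cos(-2π·5/7) + i·sin(-2π·5/7)
= cos(-10π/7) + i·sin(-10π/7)

ω_7^5 = cos(-10π/7) + i·sin(-10π/7) = -0.2225+0.9749i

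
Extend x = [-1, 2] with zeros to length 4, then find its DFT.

Original 2-point DFT: [1, -3]
Zero-padded 4-point DFT provides frequency interpolation.

DFT_4([x, 0, ...]) = [1, -1-2i, -3, -1+2i]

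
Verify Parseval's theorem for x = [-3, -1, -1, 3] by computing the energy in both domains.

Time domain:
Σ|x[n]|² = |-3|² + |-1|² + |-1|² + |3|² = 20.0000

Frequency domain:
(1/4)Σ|X[k]|² = (1/4)(|-2|² + |-2+4i|² + |-6|² + |-2-4i|²) = (1/4)·80.0000 = 20.0000

Both sides agree, confirming Parseval's theorem.

Σ|x[n]|² = (1/N)Σ|X[k]|² = 20.0000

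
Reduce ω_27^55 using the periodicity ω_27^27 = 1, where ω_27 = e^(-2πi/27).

Since ω_27^27 = 1, powers reduce modulo 27.
55 mod 27 = 1
So ω_27^55 = ω_27^1 = e^(-2πi·1/27)

ω_27^55 = ω_27^1 = 0.9730-0.2306i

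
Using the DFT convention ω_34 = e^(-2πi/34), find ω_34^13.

ω_34^13 = e^(-2πi·13/34)
= cos(-2π·13/34) + i·sin(-2π·13/34)
= cos(-26π/34) + i·sin(-26π/34)

ω_34^13 = cos(-26π/34) + i·sin(-26π/34) = -0.7390-0.6737i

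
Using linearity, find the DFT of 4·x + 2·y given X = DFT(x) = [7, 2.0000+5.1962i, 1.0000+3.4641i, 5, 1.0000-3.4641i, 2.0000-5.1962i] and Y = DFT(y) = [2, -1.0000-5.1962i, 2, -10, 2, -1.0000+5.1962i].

By linearity: DFT(4x + 2y) = 4·DFT(x) + 2·DFT(y)
= 4·[7, 2.0000+5.1962i, 1.0000+3.4641i, 5, 1.0000-3.4641i, 2.0000-5.1962i] + 2·[2, -1.0000-5.1962i, 2, -10, 2, -1.0000+5.1962i]

Computing element-wise:
Z[0] = 4·(7) + 2·(2) = 32
Z[1] = 4·(2.0000+5.1962i) + 2·(-1.0000-5.1962i) = 6.0000+10.3924i
Z[2] = 4·(1.0000+3.4641i) + 2·(2) = 8.0000+13.8564i
Z[3] = 4·(5) + 2·(-10) = 0
Z[4] = 4·(1.0000-3.4641i) + 2·(2) = 8.0000-13.8564i
Z[5] = 4·(2.0000-5.1962i) + 2·(-1.0000+5.1962i) = 6.0000-10.3924i

DFT(4x + 2y) = 4·X + 2·Y = [32, 6.0000+10.3924i, 8.0000+13.8564i, 0, 8.0000-13.8564i, 6.0000-10.3924i]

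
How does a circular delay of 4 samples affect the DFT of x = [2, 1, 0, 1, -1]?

Time shift by 4: X_shifted[k] = ω_5^(4k) · X[k]
Shifted x = [1, 0, 1, -1, 2]

DFT(x[n-4]) = [3, 1.6180+0.7265i, -0.6180+3.0777i, -0.6180-3.0777i, 1.6180-0.7265i]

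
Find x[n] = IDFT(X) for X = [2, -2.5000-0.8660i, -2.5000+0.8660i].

x[n] = (1/3) Σ(k=0 to 2) X[k] · e^(2πikn/3)

Computing each x[n]:
x[0] = -1
x[1] = 2
x[2] = 1

x = [-1, 2, 1]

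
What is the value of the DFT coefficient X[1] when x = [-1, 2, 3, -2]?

X[1] = Σ(n=0 to 3) x[n] · ω_4^(1n) where ω_4 = e^(-2πi/4)
= (-1)·ω_4^0 + (2)·ω_4^1 + (3)·ω_4^2 + (-2)·ω_4^3

X[1] = -4-4i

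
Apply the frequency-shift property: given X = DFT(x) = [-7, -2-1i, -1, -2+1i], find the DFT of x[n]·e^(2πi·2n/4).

Modulation property: DFT(ω_4^(-2n)·x[n]) = X[(k-2) mod 4], so circularly shift X by 2 positions.

X[k-2] = [-1, -2+1i, -7, -2-1i]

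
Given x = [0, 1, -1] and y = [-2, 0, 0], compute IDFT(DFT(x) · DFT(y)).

(x ⊛ y)[n] = Σ(m=0 to 2) x[m] · y[(n-m) mod 3]

Computing each output sample:
(x ⊛ y)[0] = 0
(x ⊛ y)[1] = -2
(x ⊛ y)[2] = 2

x ⊛ y = [0, -2, 2]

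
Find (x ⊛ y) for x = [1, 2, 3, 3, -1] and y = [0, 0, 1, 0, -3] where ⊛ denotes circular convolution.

(x ⊛ y)[n] = Σ(m=0 to 4) x[m] · y[(n-m) mod 5]

Computing each output sample:
(x ⊛ y)[0] = -3
(x ⊛ y)[1] = -10
(x ⊛ y)[2] = -8
(x ⊛ y)[3] = 5
(x ⊛ y)[4] = 0

x ⊛ y = [-3, -10, -8, 5, 0]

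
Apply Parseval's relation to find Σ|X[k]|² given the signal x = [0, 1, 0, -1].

Parseval: Σ|x[n]|² = (1/N)Σ|X[k]|², so Σ|X[k]|² = N·Σ|x[n]|² = 4·2.0000

Σ|X[k]|² = N·Σ|x[n]|² = 4·2.0000 = 8.0000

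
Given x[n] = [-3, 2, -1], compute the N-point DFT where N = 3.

X[k] = Σ(n=0 to 2) x[n] · ω_3^(nk)
where ω_3 = e^(-2πi/3)

Computing each X[k]:
X[0] = -2
X[1] = -3.5000-2.5981i
X[2] = -3.5000+2.5981i

X = [-2, -3.5000-2.5981i, -3.5000+2.5981i]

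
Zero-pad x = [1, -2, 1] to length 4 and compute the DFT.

Original 3-point DFT: [0, 1.5000+2.5981i, 1.5000-2.5981i]
Zero-padded 4-point DFT provides frequency interpolation.

DFT_4([x, 0, ...]) = [0, 2i, 4, -2i]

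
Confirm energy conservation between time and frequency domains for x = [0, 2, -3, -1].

Time domain:
Σ|x[n]|² = |0|² + |2|² + |-3|² + |-1|² = 14.0000

Frequency domain:
(1/4)Σ|X[k]|² = (1/4)(|-2|² + |3-3i|² + |-4|² + |3+3i|²) = (1/4)·56.0000 = 14.0000

Both sides agree, confirming Parseval's theorem.

Σ|x[n]|² = (1/N)Σ|X[k]|² = 14.0000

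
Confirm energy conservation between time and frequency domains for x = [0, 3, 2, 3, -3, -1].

Time domain:
Σ|x[n]|² = |0|² + |3|² + |2|² + |3|² + |-3|² + |-1|² = 32.0000

Frequency domain:
(1/6)Σ|X[k]|² = (1/6)(|4|² + |-1.5000-7.7942i|² + |2.5000+0.8660i|² + |-6|² + |2.5000-0.8660i|² + |-1.5000+7.7942i|²) = (1/6)·192.0000 = 32.0000

Both sides agree, confirming Parseval's theorem.

Σ|x[n]|² = (1/N)Σ|X[k]|² = 32.0000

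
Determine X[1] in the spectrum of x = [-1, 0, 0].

X[1] = Σ(n=0 to 2) x[n] · ω_3^(1n) where ω_3 = e^(-2πi/3)
= (-1)·ω_3^0 + (0)·ω_3^1 + (0)·ω_3^2

X[1] = -1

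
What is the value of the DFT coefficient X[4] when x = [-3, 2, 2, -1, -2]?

X[4] = Σ(n=0 to 4) x[n] · ω_5^(4n) where ω_5 = e^(-2πi/5)
= (-3)·ω_5^0 + (2)·ω_5^4 + (2)·ω_5^8 + (-1)·ω_5^12 + (-2)·ω_5^16

X[4] = -3.8090+5.5676i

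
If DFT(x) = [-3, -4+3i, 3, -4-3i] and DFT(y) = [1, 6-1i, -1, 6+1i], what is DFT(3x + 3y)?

By linearity: DFT(3x + 3y) = 3·DFT(x) + 3·DFT(y)
= 3·[-3, -4+3i, 3, -4-3i] + 3·[1, 6-1i, -1, 6+1i]

Computing element-wise:
Z[0] = 3·(-3) + 3·(1) = -6
Z[1] = 3·(-4+3i) + 3·(6-1i) = 6+6i
Z[2] = 3·(3) + 3·(-1) = 6
Z[3] = 3·(-4-3i) + 3·(6+1i) = 6-6i

DFT(3x + 3y) = 3·X + 3·Y = [-6, 6+6i, 6, 6-6i]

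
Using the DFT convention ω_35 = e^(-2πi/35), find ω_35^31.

ω_35^31 = e^(-2πi·31/35)
= cos(-2π·31/35) + i·sin(-2π·31/35)
= cos(-62π/35) + i·sin(-62π/35)

ω_35^31 = cos(-62π/35) + i·sin(-62π/35) = 0.7531+0.6579i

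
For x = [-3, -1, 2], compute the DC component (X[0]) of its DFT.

X[0] = Σ(n=0 to 2) x[n] · ω_3^0 = Σ x[n]
= (-3) + (-1) + (2)

X[0] = -2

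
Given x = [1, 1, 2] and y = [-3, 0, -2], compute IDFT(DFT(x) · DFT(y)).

(x ⊛ y)[n] = Σ(m=0 to 2) x[m] · y[(n-m) mod 3]

Computing each output sample:
(x ⊛ y)[0] = -5
(x ⊛ y)[1] = -7
(x ⊛ y)[2] = -8

x ⊛ y = [-5, -7, -8]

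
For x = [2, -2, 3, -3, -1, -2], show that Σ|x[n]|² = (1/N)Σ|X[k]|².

Time domain:
Σ|x[n]|² = |2|² + |-2|² + |3|² + |-3|² + |-1|² + |-2|² = 31.0000

Frequency domain:
(1/6)Σ|X[k]|² = (1/6)(|-3|² + |2.0000-3.4641i|² + |3.4641i|² + |11|² + |-3.4641i|² + |2.0000+3.4641i|²) = (1/6)·186.0000 = 31.0000

Both sides agree, confirming Parseval's theorem.

Σ|x[n]|² = (1/N)Σ|X[k]|² = 31.0000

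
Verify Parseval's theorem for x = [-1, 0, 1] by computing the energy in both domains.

Time domain:
Σ|x[n]|² = |-1|² + |0|² + |1|² = 2.0000

Frequency domain:
(1/3)Σ|X[k]|² = (1/3)(|0|² + |-1.5000+0.8660i|² + |-1.5000-0.8660i|²) = (1/3)·6.0000 = 2.0000

Both sides agree, confirming Parseval's theorem.

Σ|x[n]|² = (1/N)Σ|X[k]|² = 2.0000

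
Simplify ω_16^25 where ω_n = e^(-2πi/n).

Since ω_16^16 = 1, powers reduce modulo 16.
25 mod 16 = 9
So ω_16^25 = ω_16^9 = e^(-2πi·9/16)

ω_16^25 = ω_16^9 = -0.9239+0.3827i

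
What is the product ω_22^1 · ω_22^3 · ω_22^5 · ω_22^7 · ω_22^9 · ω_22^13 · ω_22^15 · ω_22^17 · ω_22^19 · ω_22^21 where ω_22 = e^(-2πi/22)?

The primitive 22nd roots of unity are ω_22^k for k coprime to 22: k ∈ {1, 3, 5, 7, 9, 13, 15, 17, 19, 21}
Their product equals the constant term of the cyclotomic polynomial Φ_22(x) up to sign.
For n ≥ 3, the product of all primitive nth roots of unity is 1. (For n=1 it is 1; for n=2 it is -1.)

1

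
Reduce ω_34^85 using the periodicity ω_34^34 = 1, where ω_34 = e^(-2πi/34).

Since ω_34^34 = 1, powers reduce modulo 34.
85 mod 34 = 17
So ω_34^85 = ω_34^17 = e^(-2πi·17/34)

ω_34^85 = ω_34^17 = -1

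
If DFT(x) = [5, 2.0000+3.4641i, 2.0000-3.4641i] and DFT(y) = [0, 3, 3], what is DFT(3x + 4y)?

By linearity: DFT(3x + 4y) = 3·DFT(x) + 4·DFT(y)
= 3·[5, 2.0000+3.4641i, 2.0000-3.4641i] + 4·[0, 3, 3]

Computing element-wise:
Z[0] = 3·(5) + 4·(0) = 15
Z[1] = 3·(2.0000+3.4641i) + 4·(3) = 18.0000+10.3923i
Z[2] = 3·(2.0000-3.4641i) + 4·(3) = 18.0000-10.3923i

DFT(3x + 4y) = 3·X + 4·Y = [15, 18.0000+10.3923i, 18.0000-10.3923i]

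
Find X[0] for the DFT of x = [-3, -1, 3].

X[0] = Σ(n=0 to 2) x[n] · ω_3^0 = Σ x[n]
= (-3) + (-1) + (3)

X[0] = -1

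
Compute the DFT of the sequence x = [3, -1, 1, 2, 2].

X[k] = Σ(n=0 to 4) x[n] · ω_5^(nk)
where ω_5 = e^(-2πi/5)

Computing each X[k]:
X[0] = 7
X[1] = 0.8820+3.4410i
X[2] = 3.1180+0.8123i
X[3] = 3.1180-0.8123i
X[4] = 0.8820-3.4410i

X = [7, 0.8820+3.4410i, 3.1180+0.8123i, 3.1180-0.8123i, 0.8820-3.4410i]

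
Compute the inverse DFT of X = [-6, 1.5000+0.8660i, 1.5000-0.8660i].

x[n] = (1/3) Σ(k=0 to 2) X[k] · e^(2πikn/3)

Computing each x[n]:
x[0] = -1
x[1] = -3
x[2] = -2

x = [-1, -3, -2]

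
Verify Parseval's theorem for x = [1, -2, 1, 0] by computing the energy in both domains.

Time domain:
Σ|x[n]|² = |1|² + |-2|² + |1|² + |0|² = 6.0000

Frequency domain:
(1/4)Σ|X[k]|² = (1/4)(|0|² + |2i|² + |4|² + |-2i|²) = (1/4)·24.0000 = 6.0000

Both sides agree, confirming Parseval's theorem.

Σ|x[n]|² = (1/N)Σ|X[k]|² = 6.0000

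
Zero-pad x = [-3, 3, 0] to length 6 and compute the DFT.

Original 3-point DFT: [0, -4.5000-2.5981i, -4.5000+2.5981i]
Zero-padded 6-point DFT provides frequency interpolation.

DFT_6([x, 0, ...]) = [0, -1.5000-2.5981i, -4.5000-2.5981i, -6, -4.5000+2.5981i, -1.5000+2.5981i]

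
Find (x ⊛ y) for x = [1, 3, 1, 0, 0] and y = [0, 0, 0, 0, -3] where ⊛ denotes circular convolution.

(x ⊛ y)[n] = Σ(m=0 to 4) x[m] · y[(n-m) mod 5]

Computing each output sample:
(x ⊛ y)[0] = -9
(x ⊛ y)[1] = -3
(x ⊛ y)[2] = 0
(x ⊛ y)[3] = 0
(x ⊛ y)[4] = -3

x ⊛ y = [-9, -3, 0, 0, -3]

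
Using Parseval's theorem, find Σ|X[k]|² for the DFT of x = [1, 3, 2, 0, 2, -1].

Parseval: Σ|x[n]|² = (1/N)Σ|X[k]|², so Σ|X[k]|² = N·Σ|x[n]|² = 6·19.0000

Σ|X[k]|² = N·Σ|x[n]|² = 6·19.0000 = 114.0000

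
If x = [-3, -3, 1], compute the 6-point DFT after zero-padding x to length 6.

Original 3-point DFT: [-5, -2.0000+3.4641i, -2.0000-3.4641i]
Zero-padded 6-point DFT provides frequency interpolation.

DFT_6([x, 0, ...]) = [-5, -5.0000+1.7321i, -2.0000+3.4641i, 1, -2.0000-3.4641i, -5.0000-1.7321i]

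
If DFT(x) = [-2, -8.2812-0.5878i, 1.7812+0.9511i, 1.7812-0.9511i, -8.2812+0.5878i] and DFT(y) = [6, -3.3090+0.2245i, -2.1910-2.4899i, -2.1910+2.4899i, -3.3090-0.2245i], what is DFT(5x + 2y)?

By linearity: DFT(5x + 2y) = 5·DFT(x) + 2·DFT(y)
= 5·[-2, -8.2812-0.5878i, 1.7812+0.9511i, 1.7812-0.9511i, -8.2812+0.5878i] + 2·[6, -3.3090+0.2245i, -2.1910-2.4899i, -2.1910+2.4899i, -3.3090-0.2245i]

Computing element-wise:
Z[0] = 5·(-2) + 2·(6) = 2
Z[1] = 5·(-8.2812-0.5878i) + 2·(-3.3090+0.2245i) = -48.0240-2.4900i
Z[2] = 5·(1.7812+0.9511i) + 2·(-2.1910-2.4899i) = 4.5240-0.2243i
Z[3] = 5·(1.7812-0.9511i) + 2·(-2.1910+2.4899i) = 4.5240+0.2243i
Z[4] = 5·(-8.2812+0.5878i) + 2·(-3.3090-0.2245i) = -48.0240+2.4900i

DFT(5x + 2y) = 5·X + 2·Y = [2, -48.0240-2.4900i, 4.5240-0.2243i, 4.5240+0.2243i, -48.0240+2.4900i]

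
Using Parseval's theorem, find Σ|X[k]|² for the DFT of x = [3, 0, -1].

Parseval: Σ|x[n]|² = (1/N)Σ|X[k]|², so Σ|X[k]|² = N·Σ|x[n]|² = 3·10.0000

Σ|X[k]|² = N·Σ|x[n]|² = 3·10.0000 = 30.0000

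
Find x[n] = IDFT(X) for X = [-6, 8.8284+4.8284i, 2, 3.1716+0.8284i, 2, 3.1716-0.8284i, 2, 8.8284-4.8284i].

x[n] = (1/8) Σ(k=0 to 7) X[k] · e^(2πikn/8)

Computing each x[n]:
x[0] = 3
x[1] = -1
x[2] = -2
x[3] = -3
x[4] = -3
x[5] = -1
x[6] = 0
x[7] = 1

x = [3, -1, -2, -3, -3, -1, 0, 1]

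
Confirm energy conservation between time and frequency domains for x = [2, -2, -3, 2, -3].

Time domain:
Σ|x[n]|² = |2|² + |-2|² + |-3|² + |2|² + |-3|² = 30.0000

Frequency domain:
(1/5)Σ|X[k]|² = (1/5)(|-4|² + |1.2639+1.9879i|² + |5.7361-5.3431i|² + |5.7361+5.3431i|² + |1.2639-1.9879i|²) = (1/5)·150.0000 = 30.0000

Both sides agree, confirming Parseval's theorem.

Σ|x[n]|² = (1/N)Σ|X[k]|² = 30.0000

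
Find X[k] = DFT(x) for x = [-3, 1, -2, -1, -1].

X[k] = Σ(n=0 to 4) x[n] · ω_5^(nk)
where ω_5 = e^(-2πi/5)

Computing each X[k]:
X[0] = -6
X[1] = -0.5729-1.3143i
X[2] = -3.9271-2.1266i
X[3] = -3.9271+2.1266i
X[4] = -0.5729+1.3143i

X = [-6, -0.5729-1.3143i, -3.9271-2.1266i, -3.9271+2.1266i, -0.5729+1.3143i]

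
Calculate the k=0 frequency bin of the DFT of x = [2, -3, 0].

X[0] = Σ(n=0 to 2) x[n] · ω_3^0 = Σ x[n]
= (2) + (-3) + (0)

X[0] = -1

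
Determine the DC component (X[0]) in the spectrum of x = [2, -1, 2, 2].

X[0] = Σ(n=0 to 3) x[n] · ω_4^0 = Σ x[n]
= (2) + (-1) + (2) + (2)

X[0] = 5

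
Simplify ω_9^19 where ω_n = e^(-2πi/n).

Since ω_9^9 = 1, powers reduce modulo 9.
19 mod 9 = 1
So ω_9^19 = ω_9^1 = e^(-2πi·1/9)

ω_9^19 = ω_9^1 = 0.7660-0.6428i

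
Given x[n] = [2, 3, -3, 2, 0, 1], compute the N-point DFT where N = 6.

X[k] = Σ(n=0 to 5) x[n] · ω_6^(nk)
where ω_6 = e^(-2πi/6)

Computing each X[k]:
X[0] = 5
X[1] = 3.5000+0.8660i
X[2] = 3.5000-4.3301i
X[3] = -7
X[4] = 3.5000+4.3301i
X[5] = 3.5000-0.8660i

X = [5, 3.5000+0.8660i, 3.5000-4.3301i, -7, 3.5000+4.3301i, 3.5000-0.8660i]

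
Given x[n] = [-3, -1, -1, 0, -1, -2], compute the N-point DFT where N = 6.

X[k] = Σ(n=0 to 5) x[n] · ω_6^(nk)
where ω_6 = e^(-2πi/6)

Computing each X[k]:
X[0] = -8
X[1] = -3.5000-0.8660i
X[2] = -0.5000-0.8660i
X[3] = -2
X[4] = -0.5000+0.8660i
X[5] = -3.5000+0.8660i

X = [-8, -3.5000-0.8660i, -0.5000-0.8660i, -2, -0.5000+0.8660i, -3.5000+0.8660i]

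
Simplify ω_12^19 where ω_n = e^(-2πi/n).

Since ω_12^12 = 1, powers reduce modulo 12.
19 mod 12 = 7
So ω_12^19 = ω_12^7 = e^(-2πi·7/12)

ω_12^19 = ω_12^7 = -0.8660+0.5000i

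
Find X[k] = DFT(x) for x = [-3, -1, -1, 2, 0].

X[k] = Σ(n=0 to 4) x[n] · ω_5^(nk)
where ω_5 = e^(-2πi/5)

Computing each X[k]:
X[0] = -3
X[1] = -4.1180+2.7144i
X[2] = -1.8820-2.2654i
X[3] = -1.8820+2.2654i
X[4] = -4.1180-2.7144i

X = [-3, -4.1180+2.7144i, -1.8820-2.2654i, -1.8820+2.2654i, -4.1180-2.7144i]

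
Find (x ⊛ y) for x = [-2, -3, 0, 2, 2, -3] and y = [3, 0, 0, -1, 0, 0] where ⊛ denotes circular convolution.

(x ⊛ y)[n] = Σ(m=0 to 5) x[m] · y[(n-m) mod 6]

Computing each output sample:
(x ⊛ y)[0] = -8
(x ⊛ y)[1] = -11
(x ⊛ y)[2] = 3
(x ⊛ y)[3] = 8
(x ⊛ y)[4] = 9
(x ⊛ y)[5] = -9

x ⊛ y = [-8, -11, 3, 8, 9, -9]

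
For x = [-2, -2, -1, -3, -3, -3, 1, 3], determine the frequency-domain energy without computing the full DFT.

Parseval: Σ|x[n]|² = (1/N)Σ|X[k]|², so Σ|X[k]|² = N·Σ|x[n]|² = 8·46.0000

Σ|X[k]|² = N·Σ|x[n]|² = 8·46.0000 = 368.0000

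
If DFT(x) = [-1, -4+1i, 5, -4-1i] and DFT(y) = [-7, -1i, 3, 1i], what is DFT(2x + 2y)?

By linearity: DFT(2x + 2y) = 2·DFT(x) + 2·DFT(y)
= 2·[-1, -4+1i, 5, -4-1i] + 2·[-7, -1i, 3, 1i]

Computing element-wise:
Z[0] = 2·(-1) + 2·(-7) = -16
Z[1] = 2·(-4+1i) + 2·(-1i) = -8
Z[2] = 2·(5) + 2·(3) = 16
Z[3] = 2·(-4-1i) + 2·(1i) = -8

DFT(2x + 2y) = 2·X + 2·Y = [-16, -8, 16, -8]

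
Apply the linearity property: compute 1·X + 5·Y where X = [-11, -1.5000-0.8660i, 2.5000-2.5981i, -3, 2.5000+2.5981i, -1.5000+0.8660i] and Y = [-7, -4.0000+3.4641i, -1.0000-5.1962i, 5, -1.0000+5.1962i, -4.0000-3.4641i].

By linearity: DFT(1x + 5y) = 1·DFT(x) + 5·DFT(y)
= 1·[-11, -1.5000-0.8660i, 2.5000-2.5981i, -3, 2.5000+2.5981i, -1.5000+0.8660i] + 5·[-7, -4.0000+3.4641i, -1.0000-5.1962i, 5, -1.0000+5.1962i, -4.0000-3.4641i]

Computing element-wise:
Z[0] = 1·(-11) + 5·(-7) = -46
Z[1] = 1·(-1.5000-0.8660i) + 5·(-4.0000+3.4641i) = -21.5000+16.4545i
Z[2] = 1·(2.5000-2.5981i) + 5·(-1.0000-5.1962i) = -2.5000-28.5791i
Z[3] = 1·(-3) + 5·(5) = 22
Z[4] = 1·(2.5000+2.5981i) + 5·(-1.0000+5.1962i) = -2.5000+28.5791i
Z[5] = 1·(-1.5000+0.8660i) + 5·(-4.0000-3.4641i) = -21.5000-16.4545i

DFT(1x + 5y) = 1·X + 5·Y = [-46, -21.5000+16.4545i, -2.5000-28.5791i, 22, -2.5000+28.5791i, -21.5000-16.4545i]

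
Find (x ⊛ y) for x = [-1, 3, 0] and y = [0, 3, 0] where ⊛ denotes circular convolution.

(x ⊛ y)[n] = Σ(m=0 to 2) x[m] · y[(n-m) mod 3]

Computing each output sample:
(x ⊛ y)[0] = 0
(x ⊛ y)[1] = -3
(x ⊛ y)[2] = 9

x ⊛ y = [0, -3, 9]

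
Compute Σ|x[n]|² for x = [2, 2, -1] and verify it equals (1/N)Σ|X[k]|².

Time domain:
Σ|x[n]|² = |2|² + |2|² + |-1|² = 9.0000

Frequency domain:
(1/3)Σ|X[k]|² = (1/3)(|3|² + |1.5000-2.5981i|² + |1.5000+2.5981i|²) = (1/3)·27.0000 = 9.0000

Both sides agree, confirming Parseval's theorem.

Σ|x[n]|² = (1/N)Σ|X[k]|² = 9.0000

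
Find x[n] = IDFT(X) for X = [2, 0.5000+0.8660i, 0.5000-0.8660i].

x[n] = (1/3) Σ(k=0 to 2) X[k] · e^(2πikn/3)

Computing each x[n]:
x[0] = 1
x[1] = 0
x[2] = 1

x = [1, 0, 1]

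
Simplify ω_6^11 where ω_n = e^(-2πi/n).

Since ω_6^6 = 1, powers reduce modulo 6.
11 mod 6 = 5
So ω_6^11 = ω_6^5 = e^(-2πi·5/6)

ω_6^11 = ω_6^5 = 0.5000+0.8660i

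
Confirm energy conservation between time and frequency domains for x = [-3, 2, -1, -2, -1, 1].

Time domain:
Σ|x[n]|² = |-3|² + |2|² + |-1|² + |-2|² + |-1|² + |1|² = 20.0000

Frequency domain:
(1/6)Σ|X[k]|² = (1/6)(|-4|² + |1.5000-0.8660i|² + |-5.5000-0.8660i|² + |-6|² + |-5.5000+0.8660i|² + |1.5000+0.8660i|²) = (1/6)·120.0000 = 20.0000

Both sides agree, confirming Parseval's theorem.

Σ|x[n]|² = (1/N)Σ|X[k]|² = 20.0000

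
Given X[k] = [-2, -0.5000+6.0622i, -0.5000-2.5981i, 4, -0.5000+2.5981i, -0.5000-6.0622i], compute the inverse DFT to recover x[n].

x[n] = (1/6) Σ(k=0 to 5) X[k] · e^(2πikn/6)

Computing each x[n]:
x[0] = 0
x[1] = -2
x[2] = -2
x[3] = -1
x[4] = 3
x[5] = 0

x = [0, -2, -2, -1, 3, 0]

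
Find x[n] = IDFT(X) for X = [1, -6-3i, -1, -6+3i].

x[n] = (1/4) Σ(k=0 to 3) X[k] · e^(2πikn/4)

Computing each x[n]:
x[0] = -3
x[1] = 2
x[2] = 3
x[3] = -1

x = [-3, 2, 3, -1]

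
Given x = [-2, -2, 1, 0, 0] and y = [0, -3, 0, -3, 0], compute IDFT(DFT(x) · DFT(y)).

(x ⊛ y)[n] = Σ(m=0 to 4) x[m] · y[(n-m) mod 5]

Computing each output sample:
(x ⊛ y)[0] = -3
(x ⊛ y)[1] = 6
(x ⊛ y)[2] = 6
(x ⊛ y)[3] = 3
(x ⊛ y)[4] = 6

x ⊛ y = [-3, 6, 6, 3, 6]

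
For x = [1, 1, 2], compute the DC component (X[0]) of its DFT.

X[0] = Σ(n=0 to 2) x[n] · ω_3^0 = Σ x[n]
= (1) + (1) + (2)

X[0] = 4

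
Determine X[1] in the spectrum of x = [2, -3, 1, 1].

X[1] = Σ(n=0 to 3) x[n] · ω_4^(1n) where ω_4 = e^(-2πi/4)
= (2)·ω_4^0 + (-3)·ω_4^1 + (1)·ω_4^2 + (1)·ω_4^3

X[1] = 1+4i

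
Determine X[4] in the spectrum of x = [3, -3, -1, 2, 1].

X[4] = Σ(n=0 to 4) x[n] · ω_5^(4n) where ω_5 = e^(-2πi/5)
= (3)·ω_5^0 + (-3)·ω_5^4 + (-1)·ω_5^8 + (2)·ω_5^12 + (1)·ω_5^16

X[4] = 1.5729-5.5676i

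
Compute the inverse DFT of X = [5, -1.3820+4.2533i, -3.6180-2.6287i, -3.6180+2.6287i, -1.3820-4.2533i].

x[n] = (1/5) Σ(k=0 to 4) X[k] · e^(2πikn/5)

Computing each x[n]:
x[0] = -1
x[1] = 1
x[2] = -1
x[3] = 3
x[4] = 3

x = [-1, 1, -1, 3, 3]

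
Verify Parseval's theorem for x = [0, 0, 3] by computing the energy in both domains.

Time domain:
Σ|x[n]|² = |0|² + |0|² + |3|² = 9.0000

Frequency domain:
(1/3)Σ|X[k]|² = (1/3)(|3|² + |-1.5000+2.5981i|² + |-1.5000-2.5981i|²) = (1/3)·27.0000 = 9.0000

Both sides agree, confirming Parseval's theorem.

Σ|x[n]|² = (1/N)Σ|X[k]|² = 9.0000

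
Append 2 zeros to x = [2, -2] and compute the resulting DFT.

Original 2-point DFT: [0, 4]
Zero-padded 4-point DFT provides frequency interpolation.

DFT_4([x, 0, ...]) = [0, 2+2i, 4, 2-2i]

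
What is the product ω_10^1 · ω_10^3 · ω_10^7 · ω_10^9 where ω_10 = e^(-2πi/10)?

The primitive 10th roots of unity are ω_10^k for k coprime to 10: k ∈ {1, 3, 7, 9}
Their product equals the constant term of the cyclotomic polynomial Φ_10(x) up to sign.
For n ≥ 3, the product of all primitive nth roots of unity is 1. (For n=1 it is 1; for n=2 it is -1.)

1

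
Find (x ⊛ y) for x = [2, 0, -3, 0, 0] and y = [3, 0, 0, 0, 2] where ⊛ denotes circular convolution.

(x ⊛ y)[n] = Σ(m=0 to 4) x[m] · y[(n-m) mod 5]

Computing each output sample:
(x ⊛ y)[0] = 6
(x ⊛ y)[1] = -6
(x ⊛ y)[2] = -9
(x ⊛ y)[3] = 0
(x ⊛ y)[4] = 4

x ⊛ y = [6, -6, -9, 0, 4]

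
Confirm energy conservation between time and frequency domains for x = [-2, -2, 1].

Time domain:
Σ|x[n]|² = |-2|² + |-2|² + |1|² = 9.0000

Frequency domain:
(1/3)Σ|X[k]|² = (1/3)(|-3|² + |-1.5000+2.5981i|² + |-1.5000-2.5981i|²) = (1/3)·27.0000 = 9.0000

Both sides agree, confirming Parseval's theorem.

Σ|x[n]|² = (1/N)Σ|X[k]|² = 9.0000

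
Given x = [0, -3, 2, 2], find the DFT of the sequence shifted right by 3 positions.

Time shift by 3: X_shifted[k] = ω_4^(3k) · X[k]
Shifted x = [-3, 2, 2, 0]

DFT(x[n-3]) = [1, -5-2i, -3, -5+2i]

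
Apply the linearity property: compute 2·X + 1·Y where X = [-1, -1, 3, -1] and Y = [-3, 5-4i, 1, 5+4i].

By linearity: DFT(2x + 1y) = 2·DFT(x) + 1·DFT(y)
= 2·[-1, -1, 3, -1] + 1·[-3, 5-4i, 1, 5+4i]

Computing element-wise:
Z[0] = 2·(-1) + 1·(-3) = -5
Z[1] = 2·(-1) + 1·(5-4i) = 3-4i
Z[2] = 2·(3) + 1·(1) = 7
Z[3] = 2·(-1) + 1·(5+4i) = 3+4i

DFT(2x + 1y) = 2·X + 1·Y = [-5, 3-4i, 7, 3+4i]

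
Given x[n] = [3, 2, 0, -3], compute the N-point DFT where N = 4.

X[k] = Σ(n=0 to 3) x[n] · ω_4^(nk)
where ω_4 = e^(-2πi/4)

Computing each X[k]:
X[0] = 2
X[1] = 3-5i
X[2] = 4
X[3] = 3+5i

X = [2, 3-5i, 4, 3+5i]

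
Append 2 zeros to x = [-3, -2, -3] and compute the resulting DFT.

Original 3-point DFT: [-8, -0.5000-0.8660i, -0.5000+0.8660i]
Zero-padded 5-point DFT provides frequency interpolation.

DFT_5([x, 0, ...]) = [-8, -1.1910+3.6655i, -2.3090-1.6776i, -2.3090+1.6776i, -1.1910-3.6655i]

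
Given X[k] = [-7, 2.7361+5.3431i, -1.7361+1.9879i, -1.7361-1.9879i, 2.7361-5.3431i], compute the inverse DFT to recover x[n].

x[n] = (1/5) Σ(k=0 to 4) X[k] · e^(2πikn/5)

Computing each x[n]:
x[0] = -1
x[1] = -3
x[2] = -3
x[3] = -2
x[4] = 2

x = [-1, -3, -3, -2, 2]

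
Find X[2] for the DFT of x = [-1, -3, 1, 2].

X[2] = Σ(n=0 to 3) x[n] · ω_4^(2n) where ω_4 = e^(-2πi/4)
= (-1)·ω_4^0 + (-3)·ω_4^2 + (1)·ω_4^4 + (2)·ω_4^6

X[2] = 1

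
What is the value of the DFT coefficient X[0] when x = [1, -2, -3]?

X[0] = Σ(n=0 to 2) x[n] · ω_3^0 = Σ x[n]
= (1) + (-2) + (-3)

X[0] = -4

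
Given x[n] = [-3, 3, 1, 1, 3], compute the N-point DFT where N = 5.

X[k] = Σ(n=0 to 4) x[n] · ω_5^(nk)
where ω_5 = e^(-2πi/5)

Computing each X[k]:
X[0] = 5
X[1] = -2.7639
X[2] = -7.2361
X[3] = -7.2361
X[4] = -2.7639

X = [5, -2.7639, -7.2361, -7.2361, -2.7639]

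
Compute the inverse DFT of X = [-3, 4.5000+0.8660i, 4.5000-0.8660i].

x[n] = (1/3) Σ(k=0 to 2) X[k] · e^(2πikn/3)

Computing each x[n]:
x[0] = 2
x[1] = -3
x[2] = -2

x = [2, -3, -2]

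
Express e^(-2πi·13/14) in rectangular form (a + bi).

ω_14^13 = e^(-2πi·13/14)
= cos(-2π·13/14) + i·sin(-2π·13/14)
= cos(-26π/14) + i·sin(-26π/14)

ω_14^13 = cos(-26π/14) + i·sin(-26π/14) = 0.9010+0.4339i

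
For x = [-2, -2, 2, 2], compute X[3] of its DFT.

X[3] = Σ(n=0 to 3) x[n] · ω_4^(3n) where ω_4 = e^(-2πi/4)
= (-2)·ω_4^0 + (-2)·ω_4^3 + (2)·ω_4^6 + (2)·ω_4^9

X[3] = -4-4i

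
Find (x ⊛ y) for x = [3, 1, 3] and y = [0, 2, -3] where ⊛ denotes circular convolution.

(x ⊛ y)[n] = Σ(m=0 to 2) x[m] · y[(n-m) mod 3]

Computing each output sample:
(x ⊛ y)[0] = 3
(x ⊛ y)[1] = -3
(x ⊛ y)[2] = -7

x ⊛ y = [3, -3, -7]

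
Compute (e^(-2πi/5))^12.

Since ω_5^5 = 1, powers reduce modulo 5.
12 mod 5 = 2
So ω_5^12 = ω_5^2 = e^(-2πi·2/5)

ω_5^12 = ω_5^2 = -0.8090-0.5878i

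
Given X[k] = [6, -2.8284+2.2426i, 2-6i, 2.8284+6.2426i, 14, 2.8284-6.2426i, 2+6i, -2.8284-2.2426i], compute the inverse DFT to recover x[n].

x[n] = (1/8) Σ(k=0 to 7) X[k] · e^(2πikn/8)

Computing each x[n]:
x[0] = 3
x[1] = -2
x[2] = 3
x[3] = -3
x[4] = 3
x[5] = 3
x[6] = 1
x[7] = -2

x = [3, -2, 3, -3, 3, 3, 1, -2]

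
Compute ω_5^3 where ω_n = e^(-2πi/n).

ω_5^3 = e^(-2πi·3/5)
= cos(-2π·3/5) + i·sin(-2π·3/5)
= cos(-6π/5) + i·sin(-6π/5)

ω_5^3 = cos(-6π/5) + i·sin(-6π/5) = -0.8090+0.5878i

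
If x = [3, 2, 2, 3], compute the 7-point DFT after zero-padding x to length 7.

Original 4-point DFT: [10, 1+1i, 0, 1-1i]
Zero-padded 7-point DFT provides frequency interpolation.

DFT_7([x, 0, ...]) = [10, 1.0990-4.8152i, 2.6235+1.2634i, 1.7775-2.2289i, 1.7775+2.2289i, 2.6235-1.2634i, 1.0990+4.8152i]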